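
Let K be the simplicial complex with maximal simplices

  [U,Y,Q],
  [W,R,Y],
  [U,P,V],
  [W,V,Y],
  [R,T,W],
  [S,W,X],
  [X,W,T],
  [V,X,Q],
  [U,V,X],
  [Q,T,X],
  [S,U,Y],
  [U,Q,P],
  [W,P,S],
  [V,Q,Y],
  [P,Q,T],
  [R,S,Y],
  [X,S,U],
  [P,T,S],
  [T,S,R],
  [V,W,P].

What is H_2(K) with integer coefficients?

Fix the vertex order P < Q < R < S < T < U < V < W < X < Y and write every simplex with vertices in increasing order. Then dim K = 2 and the simplices of K are:

  0-simplices (10): P, Q, R, S, T, U, V, W, X, Y
  1-simplices (30): PQ, PS, PT, PU, PV, PW, QT, QU, QV, QX, QY, RS, RT, RW, RY, ST, SU, SW, SX, SY, TW, TX, UV, UX, UY, VW, VX, VY, WX, WY
  2-simplices (20): PQT, PQU, PST, PSW, PUV, PVW, QTX, QUY, QVX, QVY, RST, RSY, RTW, RWY, SUX, SUY, SWX, TWX, UVX, VWY

giving chain groups C_0 ≅ Z^10, C_1 ≅ Z^30, C_2 ≅ Z^20.

The boundary map ∂_1: C_1 → C_0 maps an edge to its endpoints' difference, ∂[p,q] = q − p. For instance
  ∂TX = X − T.
As a 10×30 matrix over Z this has rank 9, with invariant factors (1,1,1,1,1,1,1,1,1).

∂_2: C_2 → C_1 acts by ∂[p,q,r] = [q,r] − [p,r] + [p,q]. For instance
  ∂PQU = QU − PU + PQ,
  ∂SUX = UX − SX + SU.
As a 30×20 matrix over Z this has rank 20, with invariant factors (1,1,1,1,1,1,1,1,1,1,1,1,1,1,1,1,1,1,1,2).

Now H_k = ker ∂_k / im ∂_{k+1}, so:

  H_2: rank ker ∂_2 − rank ∂_3 = (20 − 20) − 0 = 0, and there is no ∂_3, so H_2 = 0.

(K is a triangulation of the Klein bottle.)

H_2 ≅ 0.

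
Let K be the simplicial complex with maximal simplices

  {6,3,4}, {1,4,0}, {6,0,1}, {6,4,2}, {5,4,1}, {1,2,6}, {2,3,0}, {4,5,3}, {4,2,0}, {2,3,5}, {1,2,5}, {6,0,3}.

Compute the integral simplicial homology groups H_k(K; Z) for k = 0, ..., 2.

Order the vertices as 0 < 1 < 2 < 3 < 4 < 5 < 6. Listing each simplex with vertices in this order, K has dimension 2 with simplices:

  0-simplices (7): [0], [1], [2], [3], [4], [5], [6]
  1-simplices (18): [0,1], [0,2], [0,3], [0,4], [0,6], [1,2], [1,4], [1,5], [1,6], [2,3], [2,4], [2,5], [2,6], [3,4], [3,5], [3,6], [4,5], [4,6]
  2-simplices (12): [0,1,4], [0,1,6], [0,2,3], [0,2,4], [0,3,6], [1,2,5], [1,2,6], [1,4,5], [2,3,5], [2,4,6], [3,4,5], [3,4,6]

so the chain groups are C_0 ≅ Z^7, C_1 ≅ Z^18, C_2 ≅ Z^12.

Boundary ∂_1: C_1 → C_0 maps an edge to its endpoints' difference, ∂[p,q] = q − p. For instance
  ∂[2,6] = [6] − [2].
As a 7×18 matrix over Z this has rank 6, with invariant factors (1,1,1,1,1,1).

Boundary ∂_2: C_2 → C_1 acts by ∂[p,q,r] = [q,r] − [p,r] + [p,q]. For instance
  ∂[0,1,6] = [1,6] − [0,6] + [0,1],
  ∂[3,4,5] = [4,5] − [3,5] + [3,4].
As a 18×12 matrix over Z this has rank 12, with invariant factors (1,1,1,1,1,1,1,1,1,1,1,2).

Reading off H_k = ker ∂_k / im ∂_{k+1}:

  H_0: rank C_0 − rank ∂_1 = 7 − 6 = 1, and the invariant factors of ∂_1 are all 1, so H_0 = Z.
  H_1: rank ker ∂_1 − rank ∂_2 = (18 − 6) − 12 = 0, and ∂_2 has invariant factor 2 > 1, so H_1 = Z_2.
  H_2: rank ker ∂_2 − rank ∂_3 = (12 − 12) − 0 = 0, and there is no ∂_3, so H_2 = 0.

As a check, the Euler characteristic is 7 − 18 + 12 = 1, which agrees with 1 − 0 + 0 = 1.

H_0 ≅ Z,  H_1 ≅ Z_2,  H_2 = 0.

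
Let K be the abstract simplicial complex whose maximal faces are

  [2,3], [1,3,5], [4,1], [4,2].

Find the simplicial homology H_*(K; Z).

Order the vertices as 1 < 2 < 3 < 4 < 5. Listing each simplex with vertices in this order, K has dimension 2 with simplices:

  0-simplices (5): [1], [2], [3], [4], [5]
  1-simplices (6): [1,3], [1,4], [1,5], [2,3], [2,4], [3,5]
  2-simplices (1): [1,3,5]

Hence C_0 ≅ Z^5, C_1 ≅ Z^6, C_2 ≅ Z^1.

The boundary map ∂_1: C_1 → C_0 is given by ∂[p,q] = [q] − [p].
The resulting 5×6 matrix has rank 4, and its Smith normal form has invariant factors (1,1,1,1).

∂_2: C_2 → C_1 sends each 2-simplex [p,q,r] to [q,r] − [p,r] + [p,q]. For instance
  ∂[1,3,5] = [3,5] − [1,5] + [1,3].
The resulting 6×1 matrix has rank 1, and its Smith normal form has invariant factors (1).

Reading off H_k = ker ∂_k / im ∂_{k+1}:

  H_0: rank C_0 − rank ∂_1 = 5 − 4 = 1, and the invariant factors of ∂_1 are all 1, so H_0 = Z.
  H_1: rank ker ∂_1 − rank ∂_2 = (6 − 4) − 1 = 1, and the invariant factors of ∂_2 are all 1, so H_1 = Z.
  H_2: rank ker ∂_2 − rank ∂_3 = (1 − 1) − 0 = 0, and there is no ∂_3, so H_2 = 0.

As a check, the Euler characteristic is 5 − 6 + 1 = 0, which agrees with 1 − 1 + 0 = 0.

H_0 = Z,  H_1 = Z,  H_2 = 0.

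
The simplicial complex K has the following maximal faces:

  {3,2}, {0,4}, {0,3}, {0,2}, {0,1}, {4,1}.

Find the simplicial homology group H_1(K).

H_1 = Z^2.

K has 5 vertices, 6 edges.
rank ∂_1 = 4, rank ∂_2 = 0 ⇒ b_1 = 6 − 4 − 0 = 2. So H_1 ≅ Z^2.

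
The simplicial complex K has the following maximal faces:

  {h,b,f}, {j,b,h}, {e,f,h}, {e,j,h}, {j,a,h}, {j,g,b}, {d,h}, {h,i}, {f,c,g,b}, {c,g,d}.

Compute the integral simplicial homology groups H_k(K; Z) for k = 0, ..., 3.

We work with the vertex ordering a < b < c < d < e < f < g < h < i < j. The simplices of K, each written with vertices in increasing order, are:

  0-simplices (10): a, b, c, d, e, f, g, h, i, j
  1-simplices (20): ah, aj, bc, bf, bg, bh, bj, cd, cf, cg, dg, dh, ef, eh, ej, fg, fh, gj, hi, hj
  2-simplices (11): ahj, bcf, bcg, bfg, bfh, bgj, bhj, cdg, cfg, efh, ehj
  3-simplices (1): bcfg

Hence C_0 ≅ Z^10, C_1 ≅ Z^20, C_2 ≅ Z^11, C_3 ≅ Z^1.

∂_1: C_1 → C_0 maps an edge to its endpoints' difference, ∂[p,q] = q − p.
As a 10×20 matrix over Z this has rank 9, with invariant factors (1,1,1,1,1,1,1,1,1).

Boundary ∂_2: C_2 → C_1 sends each 2-simplex [p,q,r] to [q,r] − [p,r] + [p,q]. For instance
  ∂bgj = gj − bj + bg,
  ∂bcf = cf − bf + bc.
The 20×11 boundary matrix has rank 10 and Smith normal form diag(1,1,1,1,1,1,1,1,1,1).

∂_3: C_3 → C_2 sends each 3-simplex σ to the alternating sum Σ_i (−1)^i (σ with its i-th vertex removed). For instance
  ∂bcfg = cfg − bfg + bcg − bcf.
This gives a 11×1 integer matrix of rank 1; reducing to Smith normal form yields diagonal entries (1).

Now H_k = ker ∂_k / im ∂_{k+1}, so:

  H_0: rank C_0 − rank ∂_1 = 10 − 9 = 1, and the invariant factors of ∂_1 are all 1, so H_0 = Z.
  H_1: rank ker ∂_1 − rank ∂_2 = (20 − 9) − 10 = 1, and the invariant factors of ∂_2 are all 1, so H_1 = Z.
  H_2: rank ker ∂_2 − rank ∂_3 = (11 − 10) − 1 = 0, and the invariant factors of ∂_3 are all 1, so H_2 = 0.
  H_3: rank ker ∂_3 − rank ∂_4 = (1 − 1) − 0 = 0, and there is no ∂_4, so H_3 = 0.

H_0 = Z,  H_1 = Z,  H_2 = 0,  H_3 = 0.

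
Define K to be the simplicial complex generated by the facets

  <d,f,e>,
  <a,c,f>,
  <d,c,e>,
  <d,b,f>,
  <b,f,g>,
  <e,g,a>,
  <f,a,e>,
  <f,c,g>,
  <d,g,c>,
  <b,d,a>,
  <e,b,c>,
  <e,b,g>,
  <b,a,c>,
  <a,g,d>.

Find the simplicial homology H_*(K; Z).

H_0 ≅ Z,  H_1 ≅ Z^2,  H_2 ≅ Z.

Take the total order a < b < c < d < e < f < g on the vertex set. Then K (dimension 2) consists of the simplices:

  0-simplices (7): a, b, c, d, e, f, g
  1-simplices (21): ab, ac, ad, ae, af, ag, bc, bd, be, bf, bg, cd, ce, cf, cg, de, df, dg, ef, eg, fg
  2-simplices (14): abc, abd, acf, adg, aef, aeg, bce, bdf, beg, bfg, cde, cdg, cfg, def

so the chain groups are C_0 ≅ Z^7, C_1 ≅ Z^21, C_2 ≅ Z^14.

The boundary map ∂_1: C_1 → C_0 sends each edge [p,q] (with p < q) to q − p. For instance
  ∂bg = g − b.
As a 7×21 matrix over Z this has rank 6, with invariant factors (1,1,1,1,1,1).

Boundary ∂_2: C_2 → C_1 sends each 2-simplex [p,q,r] to [q,r] − [p,r] + [p,q]. For instance
  ∂acf = cf − af + ac,
  ∂def = ef − df + de.
The resulting 21×14 matrix has rank 13, and its Smith normal form has invariant factors (1,1,1,1,1,1,1,1,1,1,1,1,1).

Computing H_k = (kernel of ∂_k) / (image of ∂_{k+1}):

  H_0: rank C_0 − rank ∂_1 = 7 − 6 = 1, and the invariant factors of ∂_1 are all 1, so H_0 ≅ Z.
  H_1: rank ker ∂_1 − rank ∂_2 = (21 − 6) − 13 = 2, and the invariant factors of ∂_2 are all 1, so H_1 ≅ Z^2.
  H_2: rank ker ∂_2 − rank ∂_3 = (14 − 13) − 0 = 1, and there is no ∂_3, so H_2 ≅ Z.

As a check, the Euler characteristic is 7 − 21 + 14 = 0, which agrees with 1 − 2 + 1 = 0.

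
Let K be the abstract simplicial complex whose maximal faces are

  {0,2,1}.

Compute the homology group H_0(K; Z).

H_0 ≅ Z.

We work with the vertex ordering 0 < 1 < 2. The simplices of K, each written with vertices in increasing order, are:

  0-simplices (3): [0], [1], [2]
  1-simplices (3): [0,1], [0,2], [1,2]
  2-simplices (1): [0,1,2]

so the chain groups are C_0 ≅ Z^3, C_1 ≅ Z^3, C_2 ≅ Z^1.

∂_1: C_1 → C_0 sends each edge [p,q] (with p < q) to q − p. For instance
  ∂[0,1] = [1] − [0].
The 3×3 boundary matrix has rank 2 and Smith normal form diag(1,1).

∂_2: C_2 → C_1 maps a triangle to the signed sum of its edges. For instance
  ∂[0,1,2] = [1,2] − [0,2] + [0,1].
This gives a 3×1 integer matrix of rank 1; reducing to Smith normal form yields diagonal entries (1).

From H_k ≅ ker(∂_k) / im(∂_{k+1}) we obtain:

  H_0: rank C_0 − rank ∂_1 = 3 − 2 = 1, and the invariant factors of ∂_1 are all 1, so H_0 ≅ Z.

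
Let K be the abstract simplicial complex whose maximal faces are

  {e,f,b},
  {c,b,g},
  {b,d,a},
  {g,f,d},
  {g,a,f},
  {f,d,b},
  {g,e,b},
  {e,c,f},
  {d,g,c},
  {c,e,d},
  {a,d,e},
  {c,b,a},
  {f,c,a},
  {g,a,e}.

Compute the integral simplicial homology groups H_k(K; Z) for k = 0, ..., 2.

We work with the vertex ordering a < b < c < d < e < f < g. The simplices of K, each written with vertices in increasing order, are:

  0-simplices (7): a, b, c, d, e, f, g
  1-simplices (21): ab, ac, ad, ae, af, ag, bc, bd, be, bf, bg, cd, ce, cf, cg, de, df, dg, ef, eg, fg
  2-simplices (14): abc, abd, acf, ade, aeg, afg, bcg, bdf, bef, beg, cde, cdg, cef, dfg

Hence C_0 ≅ Z^7, C_1 ≅ Z^21, C_2 ≅ Z^14.

The boundary map ∂_1: C_1 → C_0 maps an edge to its endpoints' difference, ∂[p,q] = q − p.
This gives a 7×21 integer matrix of rank 6; reducing to Smith normal form yields diagonal entries (1,1,1,1,1,1).

Boundary ∂_2: C_2 → C_1 maps a triangle to the signed sum of its edges. For instance
  ∂cef = ef − cf + ce,
  ∂aeg = eg − ag + ae.
The 21×14 boundary matrix has rank 13 and Smith normal form diag(1,1,1,1,1,1,1,1,1,1,1,1,1).

From H_k ≅ ker(∂_k) / im(∂_{k+1}) we obtain:

  H_0: rank C_0 − rank ∂_1 = 7 − 6 = 1, and the invariant factors of ∂_1 are all 1, so H_0 ≅ Z.
  H_1: rank ker ∂_1 − rank ∂_2 = (21 − 6) − 13 = 2, and the invariant factors of ∂_2 are all 1, so H_1 ≅ Z^2.
  H_2: rank ker ∂_2 − rank ∂_3 = (14 − 13) − 0 = 1, and there is no ∂_3, so H_2 ≅ Z.

As a check, the Euler characteristic is 7 − 21 + 14 = 0, which agrees with 1 − 2 + 1 = 0.

H_0 ≅ Z,  H_1 ≅ Z^2,  H_2 ≅ Z.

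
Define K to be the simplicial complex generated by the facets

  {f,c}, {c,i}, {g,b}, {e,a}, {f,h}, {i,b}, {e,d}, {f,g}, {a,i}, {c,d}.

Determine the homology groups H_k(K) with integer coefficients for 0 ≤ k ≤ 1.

We work with the vertex ordering a < b < c < d < e < f < g < h < i. The simplices of K, each written with vertices in increasing order, are:

  0-simplices (9): a, b, c, d, e, f, g, h, i
  1-simplices (10): ae, ai, bg, bi, cd, cf, ci, de, fg, fh

so the chain groups are C_0 ≅ Z^9, C_1 ≅ Z^10.

The boundary map ∂_1: C_1 → C_0 is given by ∂[p,q] = [q] − [p]. For instance
  ∂ci = i − c.
The 9×10 boundary matrix has rank 8 and Smith normal form diag(1,1,1,1,1,1,1,1).

Reading off H_k = ker ∂_k / im ∂_{k+1}:

  H_0: rank C_0 − rank ∂_1 = 9 − 8 = 1, and the invariant factors of ∂_1 are all 1, so H_0 = Z.
  H_1: rank ker ∂_1 − rank ∂_2 = (10 − 8) − 0 = 2, and there is no ∂_2, so H_1 = Z^2.

As a check, the Euler characteristic is 9 − 10 = -1, which agrees with 1 − 2 = -1.

H_0 = Z,  H_1 = Z^2.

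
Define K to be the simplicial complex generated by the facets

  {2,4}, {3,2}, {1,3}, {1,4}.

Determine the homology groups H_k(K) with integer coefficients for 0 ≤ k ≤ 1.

Fix the vertex order 1 < 2 < 3 < 4 and write every simplex with vertices in increasing order. Then dim K = 1 and the simplices of K are:

  0-simplices (4): [1], [2], [3], [4]
  1-simplices (4): [1,3], [1,4], [2,3], [2,4]

so the chain groups are C_0 ≅ Z^4, C_1 ≅ Z^4.

The boundary map ∂_1: C_1 → C_0 maps an edge to its endpoints' difference, ∂[p,q] = q − p. For instance
  ∂[2,4] = [4] − [2].
The 4×4 boundary matrix has rank 3 and Smith normal form diag(1,1,1).

Now H_k = ker ∂_k / im ∂_{k+1}, so:

  H_0: rank C_0 − rank ∂_1 = 4 − 3 = 1, and the invariant factors of ∂_1 are all 1, so H_0 = Z.
  H_1: rank ker ∂_1 − rank ∂_2 = (4 − 3) − 0 = 1, and there is no ∂_2, so H_1 = Z.

H_0 ≅ Z,  H_1 ≅ Z.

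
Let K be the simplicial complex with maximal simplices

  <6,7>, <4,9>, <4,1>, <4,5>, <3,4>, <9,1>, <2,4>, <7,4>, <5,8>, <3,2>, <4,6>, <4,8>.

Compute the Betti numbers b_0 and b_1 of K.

b_0 = 1, b_1 = 4.

We work with the vertex ordering 1 < 2 < 3 < 4 < 5 < 6 < 7 < 8 < 9. The simplices of K, each written with vertices in increasing order, are:

  0-simplices (9): [1], [2], [3], [4], [5], [6], [7], [8], [9]
  1-simplices (12): [1,4], [1,9], [2,3], [2,4], [3,4], [4,5], [4,6], [4,7], [4,8], [4,9], [5,8], [6,7]

so the chain groups are C_0 ≅ Z^9, C_1 ≅ Z^12.

The boundary map ∂_1: C_1 → C_0 is given by ∂[p,q] = [q] − [p].
As a 9×12 matrix over Z this has rank 8, with invariant factors (1,1,1,1,1,1,1,1).

Now H_k = ker ∂_k / im ∂_{k+1}, so:

  H_0: rank C_0 − rank ∂_1 = 9 − 8 = 1, and the invariant factors of ∂_1 are all 1, so H_0 ≅ Z.
  H_1: rank ker ∂_1 − rank ∂_2 = (12 − 8) − 0 = 4, and there is no ∂_2, so H_1 ≅ Z^4.

As a check, the Euler characteristic is 9 − 12 = -3, which agrees with 1 − 4 = -3.

Hence the Betti numbers are b_0 = 1, b_1 = 4.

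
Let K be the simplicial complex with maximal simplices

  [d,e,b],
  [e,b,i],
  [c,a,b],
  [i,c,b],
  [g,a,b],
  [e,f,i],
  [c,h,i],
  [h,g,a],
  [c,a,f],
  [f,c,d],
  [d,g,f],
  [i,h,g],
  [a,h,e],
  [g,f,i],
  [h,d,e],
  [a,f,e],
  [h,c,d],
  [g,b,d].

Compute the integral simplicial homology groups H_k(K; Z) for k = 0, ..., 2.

H_0 ≅ Z,  H_1 ≅ Z^2,  H_2 ≅ Z.

Take the total order a < b < c < d < e < f < g < h < i on the vertex set. Then K (dimension 2) consists of the simplices:

  0-simplices (9): a, b, c, d, e, f, g, h, i
  1-simplices (27): ab, ac, ae, af, ag, ah, bc, bd, be, bg, bi, cd, cf, ch, ci, de, df, dg, dh, ef, eh, ei, fg, fi, gh, gi, hi
  2-simplices (18): abc, abg, acf, aef, aeh, agh, bci, bde, bdg, bei, cdf, cdh, chi, deh, dfg, efi, fgi, ghi

giving chain groups C_0 ≅ Z^9, C_1 ≅ Z^27, C_2 ≅ Z^18.

∂_1: C_1 → C_0 is given by ∂[p,q] = [q] − [p]. For instance
  ∂gi = i − g.
The resulting 9×27 matrix has rank 8, and its Smith normal form has invariant factors (1,1,1,1,1,1,1,1).

Boundary ∂_2: C_2 → C_1 maps a triangle to the signed sum of its edges. For instance
  ∂bdg = dg − bg + bd,
  ∂cdf = df − cf + cd.
The resulting 27×18 matrix has rank 17, and its Smith normal form has invariant factors (1,1,1,1,1,1,1,1,1,1,1,1,1,1,1,1,1).

From H_k ≅ ker(∂_k) / im(∂_{k+1}) we obtain:

  H_0: rank C_0 − rank ∂_1 = 9 − 8 = 1, and the invariant factors of ∂_1 are all 1, so H_0 = Z.
  H_1: rank ker ∂_1 − rank ∂_2 = (27 − 8) − 17 = 2, and the invariant factors of ∂_2 are all 1, so H_1 = Z^2.
  H_2: rank ker ∂_2 − rank ∂_3 = (18 − 17) − 0 = 1, and there is no ∂_3, so H_2 = Z.

As a check, the Euler characteristic is 9 − 27 + 18 = 0, which agrees with 1 − 2 + 1 = 0.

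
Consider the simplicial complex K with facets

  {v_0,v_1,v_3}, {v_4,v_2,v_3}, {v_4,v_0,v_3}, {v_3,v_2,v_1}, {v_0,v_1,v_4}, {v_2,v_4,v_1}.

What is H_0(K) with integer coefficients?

K has 5 vertices, 9 edges, 6 triangles.
rank ∂_0 = 0, rank ∂_1 = 4 ⇒ b_0 = 5 − 0 − 4 = 1; all invariant factors of ∂_1 are 1 so no torsion. So H_0 = Z.

H_0 ≅ Z.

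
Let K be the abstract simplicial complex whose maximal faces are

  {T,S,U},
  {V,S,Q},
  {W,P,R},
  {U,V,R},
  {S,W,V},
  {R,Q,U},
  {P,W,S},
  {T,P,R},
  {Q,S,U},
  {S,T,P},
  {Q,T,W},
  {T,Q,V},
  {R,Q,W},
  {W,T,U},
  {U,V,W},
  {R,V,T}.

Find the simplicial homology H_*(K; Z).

We work with the vertex ordering P < Q < R < S < T < U < V < W. The simplices of K, each written with vertices in increasing order, are:

  0-simplices (8): P, Q, R, S, T, U, V, W
  1-simplices (24): PR, PS, PT, PW, QR, QS, QT, QU, QV, QW, RT, RU, RV, RW, ST, SU, SV, SW, TU, TV, TW, UV, UW, VW
  2-simplices (16): PRT, PRW, PST, PSW, QRU, QRW, QSU, QSV, QTV, QTW, RTV, RUV, STU, SVW, TUW, UVW

Hence C_0 ≅ Z^8, C_1 ≅ Z^24, C_2 ≅ Z^16.

∂_1: C_1 → C_0 maps an edge to its endpoints' difference, ∂[p,q] = q − p. For instance
  ∂TU = U − T.
This gives a 8×24 integer matrix of rank 7; reducing to Smith normal form yields diagonal entries (1,1,1,1,1,1,1).

The boundary map ∂_2: C_2 → C_1 sends each 2-simplex [p,q,r] to [q,r] − [p,r] + [p,q]. For instance
  ∂QTW = TW − QW + QT,
  ∂PRW = RW − PW + PR.
The resulting 24×16 matrix has rank 15, and its Smith normal form has invariant factors (1,1,1,1,1,1,1,1,1,1,1,1,1,1,1).

From H_k ≅ ker(∂_k) / im(∂_{k+1}) we obtain:

  H_0: rank C_0 − rank ∂_1 = 8 − 7 = 1, and the invariant factors of ∂_1 are all 1, so H_0 = Z.
  H_1: rank ker ∂_1 − rank ∂_2 = (24 − 7) − 15 = 2, and the invariant factors of ∂_2 are all 1, so H_1 = Z^2.
  H_2: rank ker ∂_2 − rank ∂_3 = (16 − 15) − 0 = 1, and there is no ∂_3, so H_2 = Z.

(K is a triangulation of the torus T^2.)

H_0 ≅ Z,  H_1 ≅ Z^2,  H_2 ≅ Z.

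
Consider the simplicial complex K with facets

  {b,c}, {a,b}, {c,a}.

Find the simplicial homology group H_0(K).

K has 3 vertices, 3 edges.
rank ∂_0 = 0, rank ∂_1 = 2 ⇒ b_0 = 3 − 0 − 2 = 1; all invariant factors of ∂_1 are 1 so no torsion. So H_0 ≅ Z.

H_0 ≅ Z.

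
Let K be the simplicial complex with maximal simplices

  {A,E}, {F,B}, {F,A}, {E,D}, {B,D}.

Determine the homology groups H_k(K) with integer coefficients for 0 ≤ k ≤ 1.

H_0 ≅ Z,  H_1 ≅ Z.

Order the vertices as A < B < D < E < F. Listing each simplex with vertices in this order, K has dimension 1 with simplices:

  0-simplices (5): A, B, D, E, F
  1-simplices (5): AE, AF, BD, BF, DE

giving chain groups C_0 ≅ Z^5, C_1 ≅ Z^5.

∂_1: C_1 → C_0 sends each edge [p,q] (with p < q) to q − p. For instance
  ∂DE = E − D.
The resulting 5×5 matrix has rank 4, and its Smith normal form has invariant factors (1,1,1,1).

Now H_k = ker ∂_k / im ∂_{k+1}, so:

  H_0: rank C_0 − rank ∂_1 = 5 − 4 = 1, and the invariant factors of ∂_1 are all 1, so H_0 = Z.
  H_1: rank ker ∂_1 − rank ∂_2 = (5 − 4) − 0 = 1, and there is no ∂_2, so H_1 = Z.

As a check, the Euler characteristic is 5 − 5 = 0, which agrees with 1 − 1 = 0.
(K is a triangulation of the circle S^1.)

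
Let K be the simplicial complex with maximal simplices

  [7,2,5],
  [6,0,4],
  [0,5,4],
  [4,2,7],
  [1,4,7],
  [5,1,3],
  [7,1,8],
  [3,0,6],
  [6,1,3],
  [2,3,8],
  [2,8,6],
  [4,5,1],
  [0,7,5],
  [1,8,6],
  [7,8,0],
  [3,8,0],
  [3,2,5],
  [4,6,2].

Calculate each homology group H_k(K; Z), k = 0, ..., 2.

We work with the vertex ordering 0 < 1 < 2 < 3 < 4 < 5 < 6 < 7 < 8. The simplices of K, each written with vertices in increasing order, are:

  0-simplices (9): [0], [1], [2], [3], [4], [5], [6], [7], [8]
  1-simplices (27): (27 of them)
  2-simplices (18): [0,3,6], [0,3,8], [0,4,5], [0,4,6], [0,5,7], [0,7,8], [1,3,5], [1,3,6], [1,4,5], [1,4,7], [1,6,8], [1,7,8], [2,3,5], [2,3,8], [2,4,6], [2,4,7], [2,5,7], [2,6,8]

so the chain groups are C_0 ≅ Z^9, C_1 ≅ Z^27, C_2 ≅ Z^18.

∂_1: C_1 → C_0 is given by ∂[p,q] = [q] − [p]. For instance
  ∂[2,4] = [4] − [2].
The resulting 9×27 matrix has rank 8, and its Smith normal form has invariant factors (1,1,1,1,1,1,1,1).

The boundary map ∂_2: C_2 → C_1 sends each 2-simplex [p,q,r] to [q,r] − [p,r] + [p,q]. For instance
  ∂[2,5,7] = [5,7] − [2,7] + [2,5],
  ∂[0,4,5] = [4,5] − [0,5] + [0,4].
The resulting 27×18 matrix has rank 18, and its Smith normal form has invariant factors (1,1,1,1,1,1,1,1,1,1,1,1,1,1,1,1,1,2).

From H_k ≅ ker(∂_k) / im(∂_{k+1}) we obtain:

  H_0: rank C_0 − rank ∂_1 = 9 − 8 = 1, and the invariant factors of ∂_1 are all 1, so H_0 ≅ Z.
  H_1: rank ker ∂_1 − rank ∂_2 = (27 − 8) − 18 = 1, and ∂_2 has invariant factor 2 > 1, so H_1 ≅ Z ⊕ Z/2.
  H_2: rank ker ∂_2 − rank ∂_3 = (18 − 18) − 0 = 0, and there is no ∂_3, so H_2 ≅ 0.

As a check, the Euler characteristic is 9 − 27 + 18 = 0, which agrees with 1 − 1 + 0 = 0.

H_0 ≅ Z,  H_1 ≅ Z ⊕ Z/2,  H_2 = 0.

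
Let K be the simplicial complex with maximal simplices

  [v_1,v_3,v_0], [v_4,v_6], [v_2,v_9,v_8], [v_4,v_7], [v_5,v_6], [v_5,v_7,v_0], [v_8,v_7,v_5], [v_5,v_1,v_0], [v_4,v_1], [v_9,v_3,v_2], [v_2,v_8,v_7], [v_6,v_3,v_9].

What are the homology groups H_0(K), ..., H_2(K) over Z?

We work with the vertex ordering v_0 < v_1 < v_2 < v_3 < v_4 < v_5 < v_6 < v_7 < v_8 < v_9. The simplices of K, each written with vertices in increasing order, are:

  0-simplices (10): [v_0], [v_1], [v_2], [v_3], [v_4], [v_5], [v_6], [v_7], [v_8], [v_9]
  1-simplices (21): (21 of them)
  2-simplices (8): [v_0,v_1,v_3], [v_0,v_1,v_5], [v_0,v_5,v_7], [v_2,v_3,v_9], [v_2,v_7,v_8], [v_2,v_8,v_9], [v_3,v_6,v_9], [v_5,v_7,v_8]

Hence C_0 ≅ Z^10, C_1 ≅ Z^21, C_2 ≅ Z^8.

Boundary ∂_1: C_1 → C_0 sends each edge [p,q] (with p < q) to q − p.
The 10×21 boundary matrix has rank 9 and Smith normal form diag(1,1,1,1,1,1,1,1,1).

Boundary ∂_2: C_2 → C_1 maps a triangle to the signed sum of its edges. For instance
  ∂[v_0,v_5,v_7] = [v_5,v_7] − [v_0,v_7] + [v_0,v_5],
  ∂[v_3,v_6,v_9] = [v_6,v_9] − [v_3,v_9] + [v_3,v_6].
The 21×8 boundary matrix has rank 8 and Smith normal form diag(1,1,1,1,1,1,1,1).

Now H_k = ker ∂_k / im ∂_{k+1}, so:

  H_0: rank C_0 − rank ∂_1 = 10 − 9 = 1, and the invariant factors of ∂_1 are all 1, so H_0 = Z.
  H_1: rank ker ∂_1 − rank ∂_2 = (21 − 9) − 8 = 4, and the invariant factors of ∂_2 are all 1, so H_1 = Z^4.
  H_2: rank ker ∂_2 − rank ∂_3 = (8 − 8) − 0 = 0, and there is no ∂_3, so H_2 = 0.

H_0 ≅ Z,  H_1 ≅ Z^4,  H_2 = 0.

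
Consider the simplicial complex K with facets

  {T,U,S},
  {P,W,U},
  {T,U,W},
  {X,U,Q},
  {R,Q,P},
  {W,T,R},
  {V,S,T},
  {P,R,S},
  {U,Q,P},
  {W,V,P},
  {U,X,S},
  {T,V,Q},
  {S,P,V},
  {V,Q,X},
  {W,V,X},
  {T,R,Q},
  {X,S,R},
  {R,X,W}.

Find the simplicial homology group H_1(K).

Take the total order P < Q < R < S < T < U < V < W < X on the vertex set. Then K (dimension 2) consists of the simplices:

  0-simplices (9): P, Q, R, S, T, U, V, W, X
  1-simplices (27): PQ, PR, PS, PU, PV, PW, QR, QT, QU, QV, QX, RS, RT, RW, RX, ST, SU, SV, SX, TU, TV, TW, UW, UX, VW, VX, WX
  2-simplices (18): PQR, PQU, PRS, PSV, PUW, PVW, QRT, QTV, QUX, QVX, RSX, RTW, RWX, STU, STV, SUX, TUW, VWX

Hence C_0 ≅ Z^9, C_1 ≅ Z^27, C_2 ≅ Z^18.

Boundary ∂_1: C_1 → C_0 sends each edge [p,q] (with p < q) to q − p. For instance
  ∂SV = V − S.
The 9×27 boundary matrix has rank 8 and Smith normal form diag(1,1,1,1,1,1,1,1).

The boundary map ∂_2: C_2 → C_1 maps a triangle to the signed sum of its edges. For instance
  ∂STU = TU − SU + ST,
  ∂PQU = QU − PU + PQ.
The resulting 27×18 matrix has rank 17, and its Smith normal form has invariant factors (1,1,1,1,1,1,1,1,1,1,1,1,1,1,1,1,1).

Computing H_k = (kernel of ∂_k) / (image of ∂_{k+1}):

  H_1: rank ker ∂_1 − rank ∂_2 = (27 − 8) − 17 = 2, and the invariant factors of ∂_2 are all 1, so H_1 = Z^2.

H_1 ≅ Z^2.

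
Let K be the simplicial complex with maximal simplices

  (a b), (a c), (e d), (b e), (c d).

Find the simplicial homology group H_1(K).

H_1 ≅ Z.

Order the vertices as a < b < c < d < e. Listing each simplex with vertices in this order, K has dimension 1 with simplices:

  0-simplices (5): a, b, c, d, e
  1-simplices (5): ab, ac, be, cd, de

Hence C_0 ≅ Z^5, C_1 ≅ Z^5.

The boundary map ∂_1: C_1 → C_0 is given by ∂[p,q] = [q] − [p]. For instance
  ∂cd = d − c.
As a 5×5 matrix over Z this has rank 4, with invariant factors (1,1,1,1).

Reading off H_k = ker ∂_k / im ∂_{k+1}:

  H_1: rank ker ∂_1 − rank ∂_2 = (5 − 4) − 0 = 1, and there is no ∂_2, so H_1 = Z.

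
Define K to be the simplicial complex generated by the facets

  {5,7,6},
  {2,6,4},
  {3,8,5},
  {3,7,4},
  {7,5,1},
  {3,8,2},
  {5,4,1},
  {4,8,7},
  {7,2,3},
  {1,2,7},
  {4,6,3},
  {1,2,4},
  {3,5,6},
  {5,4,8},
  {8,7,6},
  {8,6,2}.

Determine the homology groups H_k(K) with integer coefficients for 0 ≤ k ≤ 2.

K has 8 vertices, 24 edges, 16 triangles.
rank ∂_0 = 0, rank ∂_1 = 7 ⇒ b_0 = 8 − 0 − 7 = 1; all invariant factors of ∂_1 are 1 so no torsion. So H_0 = Z.
rank ∂_1 = 7, rank ∂_2 = 15 ⇒ b_1 = 24 − 7 − 15 = 2; all invariant factors of ∂_2 are 1 so no torsion. So H_1 = Z^2.
rank ∂_2 = 15, rank ∂_3 = 0 ⇒ b_2 = 16 − 15 − 0 = 1. So H_2 = Z.

H_0 ≅ Z,  H_1 ≅ Z^2,  H_2 ≅ Z.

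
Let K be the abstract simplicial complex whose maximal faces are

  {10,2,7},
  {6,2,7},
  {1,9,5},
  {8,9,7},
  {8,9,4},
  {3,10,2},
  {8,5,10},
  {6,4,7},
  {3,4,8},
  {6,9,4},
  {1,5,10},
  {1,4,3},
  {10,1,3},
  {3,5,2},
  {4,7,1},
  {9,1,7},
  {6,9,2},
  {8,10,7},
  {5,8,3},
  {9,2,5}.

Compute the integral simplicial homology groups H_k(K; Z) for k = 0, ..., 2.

H_0 ≅ Z,  H_1 ≅ Z × Z/2,  H_2 = 0.

Fix the vertex order 1 < 2 < 3 < 4 < 5 < 6 < 7 < 8 < 9 < 10 and write every simplex with vertices in increasing order. Then dim K = 2 and the simplices of K are:

  0-simplices (10): [1], [2], [3], [4], [5], [6], [7], [8], [9], [10]
  1-simplices (30): (30 of them)
  2-simplices (20): (20 of them)

so the chain groups are C_0 ≅ Z^10, C_1 ≅ Z^30, C_2 ≅ Z^20.

∂_1: C_1 → C_0 maps an edge to its endpoints' difference, ∂[p,q] = q − p. For instance
  ∂[1,5] = [5] − [1].
This gives a 10×30 integer matrix of rank 9; reducing to Smith normal form yields diagonal entries (1,1,1,1,1,1,1,1,1).

∂_2: C_2 → C_1 acts by ∂[p,q,r] = [q,r] − [p,r] + [p,q]. For instance
  ∂[2,7,10] = [7,10] − [2,10] + [2,7],
  ∂[2,6,7] = [6,7] − [2,7] + [2,6].
The resulting 30×20 matrix has rank 20, and its Smith normal form has invariant factors (1,1,1,1,1,1,1,1,1,1,1,1,1,1,1,1,1,1,1,2).

From H_k ≅ ker(∂_k) / im(∂_{k+1}) we obtain:

  H_0: rank C_0 − rank ∂_1 = 10 − 9 = 1, and the invariant factors of ∂_1 are all 1, so H_0 = Z.
  H_1: rank ker ∂_1 − rank ∂_2 = (30 − 9) − 20 = 1, and ∂_2 has invariant factor 2 > 1, so H_1 = Z × Z/2.
  H_2: rank ker ∂_2 − rank ∂_3 = (20 − 20) − 0 = 0, and there is no ∂_3, so H_2 = 0.

As a check, the Euler characteristic is 10 − 30 + 20 = 0, which agrees with 1 − 1 + 0 = 0.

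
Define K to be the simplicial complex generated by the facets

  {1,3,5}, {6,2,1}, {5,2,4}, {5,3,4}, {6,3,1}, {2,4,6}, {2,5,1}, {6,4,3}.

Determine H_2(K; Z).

H_2 ≅ Z.

K has 6 vertices, 12 edges, 8 triangles.
rank ∂_2 = 7, rank ∂_3 = 0 ⇒ b_2 = 8 − 7 − 0 = 1. So H_2 = Z.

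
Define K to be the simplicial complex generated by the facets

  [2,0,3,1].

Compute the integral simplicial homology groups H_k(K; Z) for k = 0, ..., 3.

K has 4 vertices, 6 edges, 4 triangles, 1 3-simplex.
rank ∂_0 = 0, rank ∂_1 = 3 ⇒ b_0 = 4 − 0 − 3 = 1; all invariant factors of ∂_1 are 1 so no torsion. So H_0 = Z.
rank ∂_1 = 3, rank ∂_2 = 3 ⇒ b_1 = 6 − 3 − 3 = 0; all invariant factors of ∂_2 are 1 so no torsion. So H_1 = 0.
rank ∂_2 = 3, rank ∂_3 = 1 ⇒ b_2 = 4 − 3 − 1 = 0; all invariant factors of ∂_3 are 1 so no torsion. So H_2 = 0.
rank ∂_3 = 1, rank ∂_4 = 0 ⇒ b_3 = 1 − 1 − 0 = 0. So H_3 = 0.

H_0 ≅ Z,  H_1 = 0,  H_2 = 0,  H_3 = 0.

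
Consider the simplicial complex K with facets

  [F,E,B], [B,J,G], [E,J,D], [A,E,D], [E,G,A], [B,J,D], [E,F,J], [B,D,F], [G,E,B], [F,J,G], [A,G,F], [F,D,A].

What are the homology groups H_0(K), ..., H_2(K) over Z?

K has 7 vertices, 18 edges, 12 triangles.
rank ∂_0 = 0, rank ∂_1 = 6 ⇒ b_0 = 7 − 0 − 6 = 1; all invariant factors of ∂_1 are 1 so no torsion. So H_0 = Z.
rank ∂_1 = 6, rank ∂_2 = 12 ⇒ b_1 = 18 − 6 − 12 = 0; ∂_2 has invariant factor(s) [2] giving torsion. So H_1 = Z/2.
rank ∂_2 = 12, rank ∂_3 = 0 ⇒ b_2 = 12 − 12 − 0 = 0. So H_2 = 0.

H_0 ≅ Z,  H_1 ≅ Z/2,  H_2 = 0.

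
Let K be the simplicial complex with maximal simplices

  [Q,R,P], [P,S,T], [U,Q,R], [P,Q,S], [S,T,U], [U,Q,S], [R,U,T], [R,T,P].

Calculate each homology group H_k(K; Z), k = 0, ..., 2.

Order the vertices as P < Q < R < S < T < U. Listing each simplex with vertices in this order, K has dimension 2 with simplices:

  0-simplices (6): P, Q, R, S, T, U
  1-simplices (12): PQ, PR, PS, PT, QR, QS, QU, RT, RU, ST, SU, TU
  2-simplices (8): PQR, PQS, PRT, PST, QRU, QSU, RTU, STU

giving chain groups C_0 ≅ Z^6, C_1 ≅ Z^12, C_2 ≅ Z^8.

Boundary ∂_1: C_1 → C_0 sends each edge [p,q] (with p < q) to q − p.
This gives a 6×12 integer matrix of rank 5; reducing to Smith normal form yields diagonal entries (1,1,1,1,1).

Boundary ∂_2: C_2 → C_1 maps a triangle to the signed sum of its edges. For instance
  ∂PRT = RT − PT + PR,
  ∂PQR = QR − PR + PQ.
The resulting 12×8 matrix has rank 7, and its Smith normal form has invariant factors (1,1,1,1,1,1,1).

Reading off H_k = ker ∂_k / im ∂_{k+1}:

  H_0: rank C_0 − rank ∂_1 = 6 − 5 = 1, and the invariant factors of ∂_1 are all 1, so H_0 = Z.
  H_1: rank ker ∂_1 − rank ∂_2 = (12 − 5) − 7 = 0, and the invariant factors of ∂_2 are all 1, so H_1 = 0.
  H_2: rank ker ∂_2 − rank ∂_3 = (8 − 7) − 0 = 1, and there is no ∂_3, so H_2 = Z.

H_0 = Z,  H_1 = 0,  H_2 = Z.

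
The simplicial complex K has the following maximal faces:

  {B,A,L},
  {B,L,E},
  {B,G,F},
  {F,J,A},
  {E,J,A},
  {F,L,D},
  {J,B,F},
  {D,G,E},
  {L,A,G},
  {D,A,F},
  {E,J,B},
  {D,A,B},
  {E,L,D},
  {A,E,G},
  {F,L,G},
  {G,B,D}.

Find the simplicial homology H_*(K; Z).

H_0 = Z,  H_1 = Z^2,  H_2 = Z.

We work with the vertex ordering A < B < D < E < F < G < J < L. The simplices of K, each written with vertices in increasing order, are:

  0-simplices (8): A, B, D, E, F, G, J, L
  1-simplices (24): AB, AD, AE, AF, AG, AJ, AL, BD, BE, BF, BG, BJ, BL, DE, DF, DG, DL, EG, EJ, EL, FG, FJ, FL, GL
  2-simplices (16): ABD, ABL, ADF, AEG, AEJ, AFJ, AGL, BDG, BEJ, BEL, BFG, BFJ, DEG, DEL, DFL, FGL

so the chain groups are C_0 ≅ Z^8, C_1 ≅ Z^24, C_2 ≅ Z^16.

∂_1: C_1 → C_0 is given by ∂[p,q] = [q] − [p]. For instance
  ∂AE = E − A.
As a 8×24 matrix over Z this has rank 7, with invariant factors (1,1,1,1,1,1,1).

∂_2: C_2 → C_1 maps a triangle to the signed sum of its edges. For instance
  ∂ABL = BL − AL + AB,
  ∂ABD = BD − AD + AB.
This gives a 24×16 integer matrix of rank 15; reducing to Smith normal form yields diagonal entries (1,1,1,1,1,1,1,1,1,1,1,1,1,1,1).

Reading off H_k = ker ∂_k / im ∂_{k+1}:

  H_0: rank C_0 − rank ∂_1 = 8 − 7 = 1, and the invariant factors of ∂_1 are all 1, so H_0 ≅ Z.
  H_1: rank ker ∂_1 − rank ∂_2 = (24 − 7) − 15 = 2, and the invariant factors of ∂_2 are all 1, so H_1 ≅ Z^2.
  H_2: rank ker ∂_2 − rank ∂_3 = (16 − 15) − 0 = 1, and there is no ∂_3, so H_2 ≅ Z.

As a check, the Euler characteristic is 8 − 24 + 16 = 0, which agrees with 1 − 2 + 1 = 0.
(K is a triangulation of the torus T^2.)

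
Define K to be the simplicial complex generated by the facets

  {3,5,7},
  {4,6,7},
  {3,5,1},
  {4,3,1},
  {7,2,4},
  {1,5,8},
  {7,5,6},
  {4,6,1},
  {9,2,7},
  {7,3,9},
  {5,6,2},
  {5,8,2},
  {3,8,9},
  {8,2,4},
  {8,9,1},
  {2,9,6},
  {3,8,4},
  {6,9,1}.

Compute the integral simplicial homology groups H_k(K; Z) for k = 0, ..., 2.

Order the vertices as 1 < 2 < 3 < 4 < 5 < 6 < 7 < 8 < 9. Listing each simplex with vertices in this order, K has dimension 2 with simplices:

  0-simplices (9): [1], [2], [3], [4], [5], [6], [7], [8], [9]
  1-simplices (27): (27 of them)
  2-simplices (18): [1,3,4], [1,3,5], [1,4,6], [1,5,8], [1,6,9], [1,8,9], [2,4,7], [2,4,8], [2,5,6], [2,5,8], [2,6,9], [2,7,9], [3,4,8], [3,5,7], [3,7,9], [3,8,9], [4,6,7], [5,6,7]

giving chain groups C_0 ≅ Z^9, C_1 ≅ Z^27, C_2 ≅ Z^18.

Boundary ∂_1: C_1 → C_0 is given by ∂[p,q] = [q] − [p]. For instance
  ∂[3,5] = [5] − [3].
As a 9×27 matrix over Z this has rank 8, with invariant factors (1,1,1,1,1,1,1,1).

∂_2: C_2 → C_1 acts by ∂[p,q,r] = [q,r] − [p,r] + [p,q]. For instance
  ∂[3,7,9] = [7,9] − [3,9] + [3,7],
  ∂[1,8,9] = [8,9] − [1,9] + [1,8].
The resulting 27×18 matrix has rank 18, and its Smith normal form has invariant factors (1,1,1,1,1,1,1,1,1,1,1,1,1,1,1,1,1,2).

Now H_k = ker ∂_k / im ∂_{k+1}, so:

  H_0: rank C_0 − rank ∂_1 = 9 − 8 = 1, and the invariant factors of ∂_1 are all 1, so H_0 ≅ Z.
  H_1: rank ker ∂_1 − rank ∂_2 = (27 − 8) − 18 = 1, and ∂_2 has invariant factor 2 > 1, so H_1 ≅ Z ⊕ Z/2Z.
  H_2: rank ker ∂_2 − rank ∂_3 = (18 − 18) − 0 = 0, and there is no ∂_3, so H_2 ≅ 0.

H_0 ≅ Z,  H_1 ≅ Z ⊕ Z/2Z,  H_2 = 0.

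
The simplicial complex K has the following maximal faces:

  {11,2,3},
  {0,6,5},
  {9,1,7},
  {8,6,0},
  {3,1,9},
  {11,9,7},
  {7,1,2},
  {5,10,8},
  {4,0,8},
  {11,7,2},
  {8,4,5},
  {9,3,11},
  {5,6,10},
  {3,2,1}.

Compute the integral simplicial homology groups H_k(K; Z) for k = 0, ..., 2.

H_0 = Z^2,  H_1 = Z,  H_2 = Z.

Order the vertices as 0 < 1 < 2 < 3 < 4 < 5 < 6 < 7 < 8 < 9 < 10 < 11. Listing each simplex with vertices in this order, K has dimension 2 with simplices:

  0-simplices (12): [0], [1], [2], [3], [4], [5], [6], [7], [8], [9], [10], [11]
  1-simplices (24): (24 of them)
  2-simplices (14): [0,4,8], [0,5,6], [0,6,8], [1,2,3], [1,2,7], [1,3,9], [1,7,9], [2,3,11], [2,7,11], [3,9,11], [4,5,8], [5,6,10], [5,8,10], [7,9,11]

Hence C_0 ≅ Z^12, C_1 ≅ Z^24, C_2 ≅ Z^14.

The boundary map ∂_1: C_1 → C_0 is given by ∂[p,q] = [q] − [p]. For instance
  ∂[0,5] = [5] − [0].
This gives a 12×24 integer matrix of rank 10; reducing to Smith normal form yields diagonal entries (1,1,1,1,1,1,1,1,1,1).

The boundary map ∂_2: C_2 → C_1 sends each 2-simplex [p,q,r] to [q,r] − [p,r] + [p,q]. For instance
  ∂[2,3,11] = [3,11] − [2,11] + [2,3],
  ∂[3,9,11] = [9,11] − [3,11] + [3,9].
The resulting 24×14 matrix has rank 13, and its Smith normal form has invariant factors (1,1,1,1,1,1,1,1,1,1,1,1,1).

Reading off H_k = ker ∂_k / im ∂_{k+1}:

  H_0: rank C_0 − rank ∂_1 = 12 − 10 = 2, and the invariant factors of ∂_1 are all 1, so H_0 ≅ Z^2.
  H_1: rank ker ∂_1 − rank ∂_2 = (24 − 10) − 13 = 1, and the invariant factors of ∂_2 are all 1, so H_1 ≅ Z.
  H_2: rank ker ∂_2 − rank ∂_3 = (14 − 13) − 0 = 1, and there is no ∂_3, so H_2 ≅ Z.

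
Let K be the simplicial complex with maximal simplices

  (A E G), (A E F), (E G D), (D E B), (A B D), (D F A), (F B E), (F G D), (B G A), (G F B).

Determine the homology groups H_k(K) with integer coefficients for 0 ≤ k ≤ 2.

Order the vertices as A < B < D < E < F < G. Listing each simplex with vertices in this order, K has dimension 2 with simplices:

  0-simplices (6): A, B, D, E, F, G
  1-simplices (15): AB, AD, AE, AF, AG, BD, BE, BF, BG, DE, DF, DG, EF, EG, FG
  2-simplices (10): ABD, ABG, ADF, AEF, AEG, BDE, BEF, BFG, DEG, DFG

so the chain groups are C_0 ≅ Z^6, C_1 ≅ Z^15, C_2 ≅ Z^10.

∂_1: C_1 → C_0 is given by ∂[p,q] = [q] − [p].
This gives a 6×15 integer matrix of rank 5; reducing to Smith normal form yields diagonal entries (1,1,1,1,1).

The boundary map ∂_2: C_2 → C_1 acts by ∂[p,q,r] = [q,r] − [p,r] + [p,q]. For instance
  ∂DFG = FG − DG + DF,
  ∂ABG = BG − AG + AB.
The resulting 15×10 matrix has rank 10, and its Smith normal form has invariant factors (1,1,1,1,1,1,1,1,1,2).

Computing H_k = (kernel of ∂_k) / (image of ∂_{k+1}):

  H_0: rank C_0 − rank ∂_1 = 6 − 5 = 1, and the invariant factors of ∂_1 are all 1, so H_0 = Z.
  H_1: rank ker ∂_1 − rank ∂_2 = (15 − 5) − 10 = 0, and ∂_2 has invariant factor 2 > 1, so H_1 = Z/2Z.
  H_2: rank ker ∂_2 − rank ∂_3 = (10 − 10) − 0 = 0, and there is no ∂_3, so H_2 = 0.

As a check, the Euler characteristic is 6 − 15 + 10 = 1, which agrees with 1 − 0 + 0 = 1.

H_0 = Z,  H_1 = Z/2Z,  H_2 = 0.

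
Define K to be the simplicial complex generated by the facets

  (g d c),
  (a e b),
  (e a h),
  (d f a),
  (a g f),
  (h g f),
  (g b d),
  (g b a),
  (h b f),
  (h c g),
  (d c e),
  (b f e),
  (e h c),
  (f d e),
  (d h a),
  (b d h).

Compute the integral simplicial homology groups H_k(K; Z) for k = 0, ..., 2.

H_0 ≅ Z,  H_1 ≅ Z^2,  H_2 ≅ Z.

Take the total order a < b < c < d < e < f < g < h on the vertex set. Then K (dimension 2) consists of the simplices:

  0-simplices (8): a, b, c, d, e, f, g, h
  1-simplices (24): ab, ad, ae, af, ag, ah, bd, be, bf, bg, bh, cd, ce, cg, ch, de, df, dg, dh, ef, eh, fg, fh, gh
  2-simplices (16): abe, abg, adf, adh, aeh, afg, bdg, bdh, bef, bfh, cde, cdg, ceh, cgh, def, fgh

giving chain groups C_0 ≅ Z^8, C_1 ≅ Z^24, C_2 ≅ Z^16.

Boundary ∂_1: C_1 → C_0 sends each edge [p,q] (with p < q) to q − p.
The resulting 8×24 matrix has rank 7, and its Smith normal form has invariant factors (1,1,1,1,1,1,1).

The boundary map ∂_2: C_2 → C_1 maps a triangle to the signed sum of its edges. For instance
  ∂cgh = gh − ch + cg,
  ∂bfh = fh − bh + bf.
This gives a 24×16 integer matrix of rank 15; reducing to Smith normal form yields diagonal entries (1,1,1,1,1,1,1,1,1,1,1,1,1,1,1).

Computing H_k = (kernel of ∂_k) / (image of ∂_{k+1}):

  H_0: rank C_0 − rank ∂_1 = 8 − 7 = 1, and the invariant factors of ∂_1 are all 1, so H_0 = Z.
  H_1: rank ker ∂_1 − rank ∂_2 = (24 − 7) − 15 = 2, and the invariant factors of ∂_2 are all 1, so H_1 = Z^2.
  H_2: rank ker ∂_2 − rank ∂_3 = (16 − 15) − 0 = 1, and there is no ∂_3, so H_2 = Z.

As a check, the Euler characteristic is 8 − 24 + 16 = 0, which agrees with 1 − 2 + 1 = 0.
(K is a triangulation of the torus T^2.)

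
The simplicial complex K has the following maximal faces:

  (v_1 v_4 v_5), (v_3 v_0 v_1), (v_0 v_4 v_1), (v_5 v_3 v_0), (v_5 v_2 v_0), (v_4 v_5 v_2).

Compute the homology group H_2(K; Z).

H_2 ≅ 0.

Order the vertices as v_0 < v_1 < v_2 < v_3 < v_4 < v_5. Listing each simplex with vertices in this order, K has dimension 2 with simplices:

  0-simplices (6): [v_0], [v_1], [v_2], [v_3], [v_4], [v_5]
  1-simplices (12): [v_0,v_1], [v_0,v_2], [v_0,v_3], [v_0,v_4], [v_0,v_5], [v_1,v_3], [v_1,v_4], [v_1,v_5], [v_2,v_4], [v_2,v_5], [v_3,v_5], [v_4,v_5]
  2-simplices (6): [v_0,v_1,v_3], [v_0,v_1,v_4], [v_0,v_2,v_5], [v_0,v_3,v_5], [v_1,v_4,v_5], [v_2,v_4,v_5]

giving chain groups C_0 ≅ Z^6, C_1 ≅ Z^12, C_2 ≅ Z^6.

The boundary map ∂_1: C_1 → C_0 maps an edge to its endpoints' difference, ∂[p,q] = q − p. For instance
  ∂[v_0,v_4] = [v_4] − [v_0].
The resulting 6×12 matrix has rank 5, and its Smith normal form has invariant factors (1,1,1,1,1).

The boundary map ∂_2: C_2 → C_1 sends each 2-simplex [p,q,r] to [q,r] − [p,r] + [p,q]. For instance
  ∂[v_0,v_1,v_4] = [v_1,v_4] − [v_0,v_4] + [v_0,v_1],
  ∂[v_0,v_2,v_5] = [v_2,v_5] − [v_0,v_5] + [v_0,v_2].
This gives a 12×6 integer matrix of rank 6; reducing to Smith normal form yields diagonal entries (1,1,1,1,1,1).

Computing H_k = (kernel of ∂_k) / (image of ∂_{k+1}):

  H_2: rank ker ∂_2 − rank ∂_3 = (6 − 6) − 0 = 0, and there is no ∂_3, so H_2 = 0.

(K is a triangulation of the cylinder S^1 x I.)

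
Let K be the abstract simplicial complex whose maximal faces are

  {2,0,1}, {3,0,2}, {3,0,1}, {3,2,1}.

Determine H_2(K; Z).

H_2 = Z.

Take the total order 0 < 1 < 2 < 3 on the vertex set. Then K (dimension 2) consists of the simplices:

  0-simplices (4): [0], [1], [2], [3]
  1-simplices (6): [0,1], [0,2], [0,3], [1,2], [1,3], [2,3]
  2-simplices (4): [0,1,2], [0,1,3], [0,2,3], [1,2,3]

so the chain groups are C_0 ≅ Z^4, C_1 ≅ Z^6, C_2 ≅ Z^4.

The boundary map ∂_1: C_1 → C_0 sends each edge [p,q] (with p < q) to q − p. For instance
  ∂[1,3] = [3] − [1].
The 4×6 boundary matrix has rank 3 and Smith normal form diag(1,1,1).

Boundary ∂_2: C_2 → C_1 sends each 2-simplex [p,q,r] to [q,r] − [p,r] + [p,q]. For instance
  ∂[0,2,3] = [2,3] − [0,3] + [0,2],
  ∂[0,1,2] = [1,2] − [0,2] + [0,1].
The 6×4 boundary matrix has rank 3 and Smith normal form diag(1,1,1).

Reading off H_k = ker ∂_k / im ∂_{k+1}:

  H_2: rank ker ∂_2 − rank ∂_3 = (4 − 3) − 0 = 1, and there is no ∂_3, so H_2 = Z.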